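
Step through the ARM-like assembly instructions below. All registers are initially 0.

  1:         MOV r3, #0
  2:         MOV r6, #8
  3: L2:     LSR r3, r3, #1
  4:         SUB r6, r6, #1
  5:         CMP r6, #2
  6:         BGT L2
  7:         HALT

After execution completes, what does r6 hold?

after MOV r3, #0: r3=0
after MOV r6, #8: r6=8
after LSR r3, r3, #1: r3=0>>1=0
after SUB r6, r6, #1: r6=8-1=7
CMP r6, #2  (cmp 7,2)
BGT L2: taken
after LSR r3, r3, #1: r3=0>>1=0
after SUB r6, r6, #1: r6=7-1=6
CMP r6, #2  (cmp 6,2)
BGT L2: taken
after LSR r3, r3, #1: r3=0>>1=0
after SUB r6, r6, #1: r6=6-1=5
CMP r6, #2  (cmp 5,2)
BGT L2: taken
after LSR r3, r3, #1: r3=0>>1=0
after SUB r6, r6, #1: r6=5-1=4
CMP r6, #2  (cmp 4,2)
BGT L2: taken
after LSR r3, r3, #1: r3=0>>1=0
after SUB r6, r6, #1: r6=4-1=3
CMP r6, #2  (cmp 3,2)
BGT L2: taken
after LSR r3, r3, #1: r3=0>>1=0
after SUB r6, r6, #1: r6=3-1=2
CMP r6, #2  (cmp 2,2)
BGT L2: not taken
halt.

2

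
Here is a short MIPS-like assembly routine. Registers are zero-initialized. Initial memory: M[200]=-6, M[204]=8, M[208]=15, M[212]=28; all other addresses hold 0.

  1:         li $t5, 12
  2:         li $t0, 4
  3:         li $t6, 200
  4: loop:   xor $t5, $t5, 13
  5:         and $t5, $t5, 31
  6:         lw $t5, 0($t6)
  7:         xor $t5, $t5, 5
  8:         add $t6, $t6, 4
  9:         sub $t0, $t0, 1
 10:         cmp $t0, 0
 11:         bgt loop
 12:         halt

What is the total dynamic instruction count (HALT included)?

$t5=12
$t0=4
$t6=200
$t5=12^13=1
$t5=1&31=1
$t5=M[200]=-6
$t5=(-6)^5=-1
$t6=200+4=204
$t0=4-1=3
cmp $t0, 0  (cmp 3,0)
bgt loop: taken
$t5=(-1)^13=-14
$t5=(-14)&31=18
$t5=M[204]=8
$t5=8^5=13
$t6=204+4=208
$t0=3-1=2
cmp $t0, 0  (cmp 2,0)
bgt loop: taken
$t5=13^13=0
$t5=0&31=0
$t5=M[208]=15
$t5=15^5=10
$t6=208+4=212
$t0=2-1=1
cmp $t0, 0  (cmp 1,0)
bgt loop: taken
$t5=10^13=7
$t5=7&31=7
$t5=M[212]=28
$t5=28^5=25
$t6=212+4=216
$t0=1-1=0
cmp $t0, 0  (cmp 0,0)
bgt loop: not taken
halt.
Total executed instructions: 36.

36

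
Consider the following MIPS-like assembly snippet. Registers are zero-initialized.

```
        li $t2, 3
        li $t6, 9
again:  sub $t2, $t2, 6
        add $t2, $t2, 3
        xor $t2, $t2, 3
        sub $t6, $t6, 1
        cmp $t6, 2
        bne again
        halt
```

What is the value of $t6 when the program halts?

2

$t2=3
$t6=9
$t2=3-6=-3
$t2=(-3)+3=0
$t2=0^3=3
$t6=9-1=8
cmp $t6, 2  (cmp 8,2)
bne again: taken
$t2=3-6=-3
$t2=(-3)+3=0
$t2=0^3=3
$t6=8-1=7
cmp $t6, 2  (cmp 7,2)
bne again: taken
$t2=3-6=-3
$t2=(-3)+3=0
$t2=0^3=3
$t6=7-1=6
cmp $t6, 2  (cmp 6,2)
bne again: taken
$t2=3-6=-3
$t2=(-3)+3=0
$t2=0^3=3
$t6=6-1=5
cmp $t6, 2  (cmp 5,2)
bne again: taken
$t2=3-6=-3
$t2=(-3)+3=0
$t2=0^3=3
$t6=5-1=4
cmp $t6, 2  (cmp 4,2)
bne again: taken
$t2=3-6=-3
$t2=(-3)+3=0
$t2=0^3=3
$t6=4-1=3
cmp $t6, 2  (cmp 3,2)
bne again: taken
$t2=3-6=-3
$t2=(-3)+3=0
$t2=0^3=3
$t6=3-1=2
cmp $t6, 2  (cmp 2,2)
bne again: not taken
halt.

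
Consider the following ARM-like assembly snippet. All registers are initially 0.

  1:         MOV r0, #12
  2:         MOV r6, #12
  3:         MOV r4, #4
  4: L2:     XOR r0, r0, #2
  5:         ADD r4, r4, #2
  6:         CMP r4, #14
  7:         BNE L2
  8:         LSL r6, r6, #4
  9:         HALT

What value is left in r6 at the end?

after MOV r0, #12: r0=12
after MOV r6, #12: r6=12
after MOV r4, #4: r4=4
after XOR r0, r0, #2: r0=12^2=14
after ADD r4, r4, #2: r4=4+2=6
CMP r4, #14  (cmp 6,14)
BNE L2: taken
after XOR r0, r0, #2: r0=14^2=12
after ADD r4, r4, #2: r4=6+2=8
CMP r4, #14  (cmp 8,14)
BNE L2: taken
after XOR r0, r0, #2: r0=12^2=14
after ADD r4, r4, #2: r4=8+2=10
CMP r4, #14  (cmp 10,14)
BNE L2: taken
after XOR r0, r0, #2: r0=14^2=12
after ADD r4, r4, #2: r4=10+2=12
CMP r4, #14  (cmp 12,14)
BNE L2: taken
after XOR r0, r0, #2: r0=12^2=14
after ADD r4, r4, #2: r4=12+2=14
CMP r4, #14  (cmp 14,14)
BNE L2: not taken
after LSL r6, r6, #4: r6=12<<4=192
halt.

192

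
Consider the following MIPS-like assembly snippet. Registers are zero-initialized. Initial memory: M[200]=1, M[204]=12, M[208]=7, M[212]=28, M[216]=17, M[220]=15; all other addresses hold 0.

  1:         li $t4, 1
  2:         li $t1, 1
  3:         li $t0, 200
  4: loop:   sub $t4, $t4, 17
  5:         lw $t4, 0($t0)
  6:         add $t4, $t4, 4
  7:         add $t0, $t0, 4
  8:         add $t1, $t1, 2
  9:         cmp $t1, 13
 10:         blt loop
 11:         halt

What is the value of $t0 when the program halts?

$t4=1
$t1=1
$t0=200
$t4=1-17=-16
$t4=M[200]=1
$t4=1+4=5
$t0=200+4=204
$t1=1+2=3
cmp $t1, 13  (cmp 3,13)
blt loop: taken
$t4=5-17=-12
$t4=M[204]=12
$t4=12+4=16
$t0=204+4=208
$t1=3+2=5
cmp $t1, 13  (cmp 5,13)
blt loop: taken
$t4=16-17=-1
$t4=M[208]=7
$t4=7+4=11
$t0=208+4=212
$t1=5+2=7
cmp $t1, 13  (cmp 7,13)
blt loop: taken
$t4=11-17=-6
$t4=M[212]=28
$t4=28+4=32
$t0=212+4=216
$t1=7+2=9
cmp $t1, 13  (cmp 9,13)
blt loop: taken
$t4=32-17=15
$t4=M[216]=17
$t4=17+4=21
$t0=216+4=220
$t1=9+2=11
cmp $t1, 13  (cmp 11,13)
blt loop: taken
$t4=21-17=4
$t4=M[220]=15
$t4=15+4=19
$t0=220+4=224
$t1=11+2=13
cmp $t1, 13  (cmp 13,13)
blt loop: not taken
halt.

224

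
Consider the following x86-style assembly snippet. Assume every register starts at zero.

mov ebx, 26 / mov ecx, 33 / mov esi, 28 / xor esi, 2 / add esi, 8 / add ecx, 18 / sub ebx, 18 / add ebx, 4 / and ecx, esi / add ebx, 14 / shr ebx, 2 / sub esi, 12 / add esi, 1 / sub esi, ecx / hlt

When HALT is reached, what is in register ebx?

mov ebx, 26 → ebx=26
mov ecx, 33 → ecx=33
mov esi, 28 → esi=28
xor esi, 2 → esi=28^2=30
add esi, 8 → esi=30+8=38
add ecx, 18 → ecx=33+18=51
sub ebx, 18 → ebx=26-18=8
add ebx, 4 → ebx=8+4=12
and ecx, esi → ecx=51&38=34
add ebx, 14 → ebx=12+14=26
shr ebx, 2 → ebx=26>>2=6
sub esi, 12 → esi=38-12=26
add esi, 1 → esi=26+1=27
sub esi, ecx → esi=27-34=-7
halt.

6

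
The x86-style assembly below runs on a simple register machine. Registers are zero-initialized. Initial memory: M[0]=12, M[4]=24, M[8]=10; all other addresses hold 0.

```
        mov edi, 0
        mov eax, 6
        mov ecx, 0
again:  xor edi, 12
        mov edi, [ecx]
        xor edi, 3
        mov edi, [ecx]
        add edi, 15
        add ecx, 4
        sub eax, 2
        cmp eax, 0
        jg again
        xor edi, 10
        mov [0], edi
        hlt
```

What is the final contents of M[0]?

mov edi, 0 → edi=0
mov eax, 6 → eax=6
mov ecx, 0 → ecx=0
xor edi, 12 → edi=0^12=12
mov edi, [ecx] → edi=M[0]=12
xor edi, 3 → edi=12^3=15
mov edi, [ecx] → edi=M[0]=12
add edi, 15 → edi=12+15=27
add ecx, 4 → ecx=0+4=4
sub eax, 2 → eax=6-2=4
cmp eax, 0  (cmp 4,0)
jg again: taken
xor edi, 12 → edi=27^12=23
mov edi, [ecx] → edi=M[4]=24
xor edi, 3 → edi=24^3=27
mov edi, [ecx] → edi=M[4]=24
add edi, 15 → edi=24+15=39
add ecx, 4 → ecx=4+4=8
sub eax, 2 → eax=4-2=2
cmp eax, 0  (cmp 2,0)
jg again: taken
xor edi, 12 → edi=39^12=43
mov edi, [ecx] → edi=M[8]=10
xor edi, 3 → edi=10^3=9
mov edi, [ecx] → edi=M[8]=10
add edi, 15 → edi=10+15=25
add ecx, 4 → ecx=8+4=12
sub eax, 2 → eax=2-2=0
cmp eax, 0  (cmp 0,0)
jg again: not taken
xor edi, 10 → edi=25^10=19
mov [0], edi → M[0]=19
halt.

19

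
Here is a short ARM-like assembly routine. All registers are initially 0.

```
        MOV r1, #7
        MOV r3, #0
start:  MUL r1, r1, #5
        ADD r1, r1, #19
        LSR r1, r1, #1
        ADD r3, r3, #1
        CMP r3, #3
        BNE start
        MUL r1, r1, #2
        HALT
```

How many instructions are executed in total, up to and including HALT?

after MOV r1, #7: r1=7
after MOV r3, #0: r3=0
after MUL r1, r1, #5: r1=7*5=35
after ADD r1, r1, #19: r1=35+19=54
after LSR r1, r1, #1: r1=54>>1=27
after ADD r3, r3, #1: r3=0+1=1
CMP r3, #3  (cmp 1,3)
BNE start: taken
after MUL r1, r1, #5: r1=27*5=135
after ADD r1, r1, #19: r1=135+19=154
after LSR r1, r1, #1: r1=154>>1=77
after ADD r3, r3, #1: r3=1+1=2
CMP r3, #3  (cmp 2,3)
BNE start: taken
after MUL r1, r1, #5: r1=77*5=385
after ADD r1, r1, #19: r1=385+19=404
after LSR r1, r1, #1: r1=404>>1=202
after ADD r3, r3, #1: r3=2+1=3
CMP r3, #3  (cmp 3,3)
BNE start: not taken
after MUL r1, r1, #2: r1=202*2=404
halt.
Total executed instructions: 22.

22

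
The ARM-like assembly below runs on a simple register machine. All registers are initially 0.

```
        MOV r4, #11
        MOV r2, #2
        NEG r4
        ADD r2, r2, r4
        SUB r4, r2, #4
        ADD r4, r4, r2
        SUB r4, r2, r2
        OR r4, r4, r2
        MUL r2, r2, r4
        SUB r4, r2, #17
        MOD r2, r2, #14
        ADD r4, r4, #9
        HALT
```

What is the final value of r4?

73

r4=11
r2=2
r4=-(11)=-11
r2=2+(-11)=-9
r4=(-9)-4=-13
r4=(-13)+(-9)=-22
r4=(-9)-(-9)=0
r4=0|(-9)=-9
r2=(-9)*(-9)=81
r4=81-17=64
r2=81%14=11
r4=64+9=73
halt.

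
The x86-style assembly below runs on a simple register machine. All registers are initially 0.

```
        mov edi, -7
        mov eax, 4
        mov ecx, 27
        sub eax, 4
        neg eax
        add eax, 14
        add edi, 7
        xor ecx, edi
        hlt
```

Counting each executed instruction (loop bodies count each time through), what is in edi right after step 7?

0

edi=-7
eax=4
ecx=27
eax=4-4=0
eax=-(0)=0
eax=0+14=14
edi=(-7)+7=0
After step 7: edi = 0.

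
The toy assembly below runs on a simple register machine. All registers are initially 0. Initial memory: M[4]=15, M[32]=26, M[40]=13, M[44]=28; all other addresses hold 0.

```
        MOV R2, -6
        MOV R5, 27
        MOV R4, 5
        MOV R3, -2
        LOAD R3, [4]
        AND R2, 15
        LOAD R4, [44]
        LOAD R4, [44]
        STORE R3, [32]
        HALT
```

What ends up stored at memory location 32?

after MOV R2, -6: R2=-6
after MOV R5, 27: R5=27
after MOV R4, 5: R4=5
after MOV R3, -2: R3=-2
after LOAD R3, [4]: R3=M[4]=15
after AND R2, 15: R2=(-6)&15=10
after LOAD R4, [44]: R4=M[44]=28
after LOAD R4, [44]: R4=M[44]=28
STORE R3, [32] → M[32]=15
halt.

15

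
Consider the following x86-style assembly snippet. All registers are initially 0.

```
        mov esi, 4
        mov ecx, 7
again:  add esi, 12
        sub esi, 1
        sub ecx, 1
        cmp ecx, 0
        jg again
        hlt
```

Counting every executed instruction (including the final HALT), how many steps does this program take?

38

mov esi, 4 → esi=4
mov ecx, 7 → ecx=7
add esi, 12 → esi=4+12=16
sub esi, 1 → esi=16-1=15
sub ecx, 1 → ecx=7-1=6
cmp ecx, 0  (cmp 6,0)
jg again: taken
add esi, 12 → esi=15+12=27
sub esi, 1 → esi=27-1=26
sub ecx, 1 → ecx=6-1=5
cmp ecx, 0  (cmp 5,0)
jg again: taken
add esi, 12 → esi=26+12=38
sub esi, 1 → esi=38-1=37
sub ecx, 1 → ecx=5-1=4
cmp ecx, 0  (cmp 4,0)
jg again: taken
add esi, 12 → esi=37+12=49
sub esi, 1 → esi=49-1=48
sub ecx, 1 → ecx=4-1=3
cmp ecx, 0  (cmp 3,0)
jg again: taken
add esi, 12 → esi=48+12=60
sub esi, 1 → esi=60-1=59
sub ecx, 1 → ecx=3-1=2
cmp ecx, 0  (cmp 2,0)
jg again: taken
add esi, 12 → esi=59+12=71
sub esi, 1 → esi=71-1=70
sub ecx, 1 → ecx=2-1=1
cmp ecx, 0  (cmp 1,0)
jg again: taken
add esi, 12 → esi=70+12=82
sub esi, 1 → esi=82-1=81
sub ecx, 1 → ecx=1-1=0
cmp ecx, 0  (cmp 0,0)
jg again: not taken
halt.
Total executed instructions: 38.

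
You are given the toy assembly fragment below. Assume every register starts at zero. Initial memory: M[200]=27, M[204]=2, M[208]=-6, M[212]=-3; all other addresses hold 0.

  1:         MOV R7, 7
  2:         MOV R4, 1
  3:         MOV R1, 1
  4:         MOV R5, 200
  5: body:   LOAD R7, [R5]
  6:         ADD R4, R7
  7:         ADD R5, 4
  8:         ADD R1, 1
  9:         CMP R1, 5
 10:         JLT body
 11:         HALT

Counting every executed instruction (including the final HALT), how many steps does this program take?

29

R7=7
R4=1
R1=1
R5=200
R7=M[200]=27
R4=1+27=28
R5=200+4=204
R1=1+1=2
CMP R1, 5  (cmp 2,5)
JLT body: taken
R7=M[204]=2
R4=28+2=30
R5=204+4=208
R1=2+1=3
CMP R1, 5  (cmp 3,5)
JLT body: taken
R7=M[208]=-6
R4=30+(-6)=24
R5=208+4=212
R1=3+1=4
CMP R1, 5  (cmp 4,5)
JLT body: taken
R7=M[212]=-3
R4=24+(-3)=21
R5=212+4=216
R1=4+1=5
CMP R1, 5  (cmp 5,5)
JLT body: not taken
halt.
Total executed instructions: 29.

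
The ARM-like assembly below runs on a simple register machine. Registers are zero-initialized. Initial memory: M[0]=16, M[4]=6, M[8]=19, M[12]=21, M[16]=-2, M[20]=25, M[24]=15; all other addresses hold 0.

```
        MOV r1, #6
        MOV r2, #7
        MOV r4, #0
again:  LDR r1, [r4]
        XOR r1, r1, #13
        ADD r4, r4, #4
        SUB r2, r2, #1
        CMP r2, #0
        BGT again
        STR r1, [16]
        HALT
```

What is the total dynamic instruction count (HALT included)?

47

after MOV r1, #6: r1=6
after MOV r2, #7: r2=7
after MOV r4, #0: r4=0
after LDR r1, [r4]: r1=M[0]=16
after XOR r1, r1, #13: r1=16^13=29
after ADD r4, r4, #4: r4=0+4=4
after SUB r2, r2, #1: r2=7-1=6
CMP r2, #0  (cmp 6,0)
BGT again: taken
after LDR r1, [r4]: r1=M[4]=6
after XOR r1, r1, #13: r1=6^13=11
after ADD r4, r4, #4: r4=4+4=8
after SUB r2, r2, #1: r2=6-1=5
CMP r2, #0  (cmp 5,0)
BGT again: taken
after LDR r1, [r4]: r1=M[8]=19
after XOR r1, r1, #13: r1=19^13=30
after ADD r4, r4, #4: r4=8+4=12
after SUB r2, r2, #1: r2=5-1=4
CMP r2, #0  (cmp 4,0)
BGT again: taken
after LDR r1, [r4]: r1=M[12]=21
after XOR r1, r1, #13: r1=21^13=24
after ADD r4, r4, #4: r4=12+4=16
after SUB r2, r2, #1: r2=4-1=3
CMP r2, #0  (cmp 3,0)
BGT again: taken
after LDR r1, [r4]: r1=M[16]=-2
after XOR r1, r1, #13: r1=(-2)^13=-13
after ADD r4, r4, #4: r4=16+4=20
after SUB r2, r2, #1: r2=3-1=2
CMP r2, #0  (cmp 2,0)
BGT again: taken
after LDR r1, [r4]: r1=M[20]=25
after XOR r1, r1, #13: r1=25^13=20
after ADD r4, r4, #4: r4=20+4=24
after SUB r2, r2, #1: r2=2-1=1
CMP r2, #0  (cmp 1,0)
BGT again: taken
after LDR r1, [r4]: r1=M[24]=15
after XOR r1, r1, #13: r1=15^13=2
after ADD r4, r4, #4: r4=24+4=28
after SUB r2, r2, #1: r2=1-1=0
CMP r2, #0  (cmp 0,0)
BGT again: not taken
STR r1, [16] → M[16]=2
halt.
Total executed instructions: 47.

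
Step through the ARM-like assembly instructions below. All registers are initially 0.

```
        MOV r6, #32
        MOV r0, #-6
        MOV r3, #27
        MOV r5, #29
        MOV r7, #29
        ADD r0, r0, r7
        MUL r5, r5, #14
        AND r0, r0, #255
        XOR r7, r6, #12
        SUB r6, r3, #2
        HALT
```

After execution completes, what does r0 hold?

after MOV r6, #32: r6=32
after MOV r0, #-6: r0=-6
after MOV r3, #27: r3=27
after MOV r5, #29: r5=29
after MOV r7, #29: r7=29
after ADD r0, r0, r7: r0=(-6)+29=23
after MUL r5, r5, #14: r5=29*14=406
after AND r0, r0, #255: r0=23&255=23
after XOR r7, r6, #12: r7=32^12=44
after SUB r6, r3, #2: r6=27-2=25
halt.

23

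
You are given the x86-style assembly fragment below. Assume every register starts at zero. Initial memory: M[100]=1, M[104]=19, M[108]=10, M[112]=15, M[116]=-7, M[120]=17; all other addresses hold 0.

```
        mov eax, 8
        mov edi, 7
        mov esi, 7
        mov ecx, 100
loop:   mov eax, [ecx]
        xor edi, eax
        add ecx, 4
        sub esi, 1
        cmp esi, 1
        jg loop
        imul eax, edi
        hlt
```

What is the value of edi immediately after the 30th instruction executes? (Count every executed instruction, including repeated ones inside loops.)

-23

eax=8
edi=7
esi=7
ecx=100
eax=M[100]=1
edi=7^1=6
ecx=100+4=104
esi=7-1=6
cmp esi, 1  (cmp 6,1)
jg loop: taken
eax=M[104]=19
edi=6^19=21
ecx=104+4=108
esi=6-1=5
cmp esi, 1  (cmp 5,1)
jg loop: taken
eax=M[108]=10
edi=21^10=31
ecx=108+4=112
esi=5-1=4
cmp esi, 1  (cmp 4,1)
jg loop: taken
eax=M[112]=15
edi=31^15=16
ecx=112+4=116
esi=4-1=3
cmp esi, 1  (cmp 3,1)
jg loop: taken
eax=M[116]=-7
edi=16^(-7)=-23
After step 30: edi = -23.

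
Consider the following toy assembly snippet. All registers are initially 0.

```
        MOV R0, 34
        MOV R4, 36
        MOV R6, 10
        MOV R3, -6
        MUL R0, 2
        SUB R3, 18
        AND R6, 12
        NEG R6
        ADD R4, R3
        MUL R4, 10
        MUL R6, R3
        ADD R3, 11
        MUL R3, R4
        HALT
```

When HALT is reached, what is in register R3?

-1560

after MOV R0, 34: R0=34
after MOV R4, 36: R4=36
after MOV R6, 10: R6=10
after MOV R3, -6: R3=-6
after MUL R0, 2: R0=34*2=68
after SUB R3, 18: R3=(-6)-18=-24
after AND R6, 12: R6=10&12=8
after NEG R6: R6=-(8)=-8
after ADD R4, R3: R4=36+(-24)=12
after MUL R4, 10: R4=12*10=120
after MUL R6, R3: R6=(-8)*(-24)=192
after ADD R3, 11: R3=(-24)+11=-13
after MUL R3, R4: R3=(-13)*120=-1560
halt.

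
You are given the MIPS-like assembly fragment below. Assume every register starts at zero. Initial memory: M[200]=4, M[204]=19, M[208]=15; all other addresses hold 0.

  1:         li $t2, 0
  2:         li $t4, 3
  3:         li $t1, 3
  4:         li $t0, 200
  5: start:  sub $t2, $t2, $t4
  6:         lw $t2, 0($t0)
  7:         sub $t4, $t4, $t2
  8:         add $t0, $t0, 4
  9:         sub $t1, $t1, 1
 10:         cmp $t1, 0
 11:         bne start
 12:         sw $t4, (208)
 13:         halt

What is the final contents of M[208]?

-35

$t2=0
$t4=3
$t1=3
$t0=200
$t2=0-3=-3
$t2=M[200]=4
$t4=3-4=-1
$t0=200+4=204
$t1=3-1=2
cmp $t1, 0  (cmp 2,0)
bne start: taken
$t2=4-(-1)=5
$t2=M[204]=19
$t4=(-1)-19=-20
$t0=204+4=208
$t1=2-1=1
cmp $t1, 0  (cmp 1,0)
bne start: taken
$t2=19-(-20)=39
$t2=M[208]=15
$t4=(-20)-15=-35
$t0=208+4=212
$t1=1-1=0
cmp $t1, 0  (cmp 0,0)
bne start: not taken
sw $t4, (208) → M[208]=-35
halt.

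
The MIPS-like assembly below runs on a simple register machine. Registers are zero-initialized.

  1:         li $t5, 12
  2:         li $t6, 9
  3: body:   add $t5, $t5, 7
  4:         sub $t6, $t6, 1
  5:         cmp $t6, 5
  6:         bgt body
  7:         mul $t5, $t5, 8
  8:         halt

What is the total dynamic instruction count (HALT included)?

20

after li $t5, 12: $t5=12
after li $t6, 9: $t6=9
after add $t5, $t5, 7: $t5=12+7=19
after sub $t6, $t6, 1: $t6=9-1=8
cmp $t6, 5  (cmp 8,5)
bgt body: taken
after add $t5, $t5, 7: $t5=19+7=26
after sub $t6, $t6, 1: $t6=8-1=7
cmp $t6, 5  (cmp 7,5)
bgt body: taken
after add $t5, $t5, 7: $t5=26+7=33
after sub $t6, $t6, 1: $t6=7-1=6
cmp $t6, 5  (cmp 6,5)
bgt body: taken
after add $t5, $t5, 7: $t5=33+7=40
after sub $t6, $t6, 1: $t6=6-1=5
cmp $t6, 5  (cmp 5,5)
bgt body: not taken
after mul $t5, $t5, 8: $t5=40*8=320
halt.
Total executed instructions: 20.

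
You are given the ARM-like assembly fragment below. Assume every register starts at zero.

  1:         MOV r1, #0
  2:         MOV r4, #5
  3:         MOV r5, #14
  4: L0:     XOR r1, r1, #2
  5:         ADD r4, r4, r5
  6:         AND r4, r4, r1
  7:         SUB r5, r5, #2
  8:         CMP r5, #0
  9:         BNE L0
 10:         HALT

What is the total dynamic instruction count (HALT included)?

r1=0
r4=5
r5=14
r1=0^2=2
r4=5+14=19
r4=19&2=2
r5=14-2=12
CMP r5, #0  (cmp 12,0)
BNE L0: taken
r1=2^2=0
r4=2+12=14
r4=14&0=0
r5=12-2=10
CMP r5, #0  (cmp 10,0)
BNE L0: taken
r1=0^2=2
r4=0+10=10
r4=10&2=2
r5=10-2=8
CMP r5, #0  (cmp 8,0)
BNE L0: taken
r1=2^2=0
r4=2+8=10
r4=10&0=0
r5=8-2=6
CMP r5, #0  (cmp 6,0)
BNE L0: taken
r1=0^2=2
r4=0+6=6
r4=6&2=2
r5=6-2=4
CMP r5, #0  (cmp 4,0)
BNE L0: taken
r1=2^2=0
r4=2+4=6
r4=6&0=0
r5=4-2=2
CMP r5, #0  (cmp 2,0)
BNE L0: taken
r1=0^2=2
r4=0+2=2
r4=2&2=2
r5=2-2=0
CMP r5, #0  (cmp 0,0)
BNE L0: not taken
halt.
Total executed instructions: 46.

46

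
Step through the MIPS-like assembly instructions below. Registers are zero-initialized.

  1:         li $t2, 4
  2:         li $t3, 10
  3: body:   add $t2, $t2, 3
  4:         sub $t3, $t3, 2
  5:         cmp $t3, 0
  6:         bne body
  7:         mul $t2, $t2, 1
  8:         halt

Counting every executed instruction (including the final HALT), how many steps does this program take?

li $t2, 4 → $t2=4
li $t3, 10 → $t3=10
add $t2, $t2, 3 → $t2=4+3=7
sub $t3, $t3, 2 → $t3=10-2=8
cmp $t3, 0  (cmp 8,0)
bne body: taken
add $t2, $t2, 3 → $t2=7+3=10
sub $t3, $t3, 2 → $t3=8-2=6
cmp $t3, 0  (cmp 6,0)
bne body: taken
add $t2, $t2, 3 → $t2=10+3=13
sub $t3, $t3, 2 → $t3=6-2=4
cmp $t3, 0  (cmp 4,0)
bne body: taken
add $t2, $t2, 3 → $t2=13+3=16
sub $t3, $t3, 2 → $t3=4-2=2
cmp $t3, 0  (cmp 2,0)
bne body: taken
add $t2, $t2, 3 → $t2=16+3=19
sub $t3, $t3, 2 → $t3=2-2=0
cmp $t3, 0  (cmp 0,0)
bne body: not taken
mul $t2, $t2, 1 → $t2=19*1=19
halt.
Total executed instructions: 24.

24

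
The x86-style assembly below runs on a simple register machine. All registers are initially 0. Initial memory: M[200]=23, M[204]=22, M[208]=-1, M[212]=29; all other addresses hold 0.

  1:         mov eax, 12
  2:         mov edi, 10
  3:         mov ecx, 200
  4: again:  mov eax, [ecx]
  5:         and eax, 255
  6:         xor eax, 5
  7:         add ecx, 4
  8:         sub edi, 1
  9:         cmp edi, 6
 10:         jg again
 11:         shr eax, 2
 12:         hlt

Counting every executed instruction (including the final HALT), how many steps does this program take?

eax=12
edi=10
ecx=200
eax=M[200]=23
eax=23&255=23
eax=23^5=18
ecx=200+4=204
edi=10-1=9
cmp edi, 6  (cmp 9,6)
jg again: taken
eax=M[204]=22
eax=22&255=22
eax=22^5=19
ecx=204+4=208
edi=9-1=8
cmp edi, 6  (cmp 8,6)
jg again: taken
eax=M[208]=-1
eax=(-1)&255=255
eax=255^5=250
ecx=208+4=212
edi=8-1=7
cmp edi, 6  (cmp 7,6)
jg again: taken
eax=M[212]=29
eax=29&255=29
eax=29^5=24
ecx=212+4=216
edi=7-1=6
cmp edi, 6  (cmp 6,6)
jg again: not taken
eax=24>>2=6
halt.
Total executed instructions: 33.

33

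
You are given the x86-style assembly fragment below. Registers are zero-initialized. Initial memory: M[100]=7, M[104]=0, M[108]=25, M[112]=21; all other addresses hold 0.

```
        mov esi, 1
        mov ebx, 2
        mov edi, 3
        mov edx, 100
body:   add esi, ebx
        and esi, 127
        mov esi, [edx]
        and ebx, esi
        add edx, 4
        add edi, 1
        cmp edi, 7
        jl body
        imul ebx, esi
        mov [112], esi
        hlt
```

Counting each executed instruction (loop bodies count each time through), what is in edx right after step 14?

esi=1
ebx=2
edi=3
edx=100
esi=1+2=3
esi=3&127=3
esi=M[100]=7
ebx=2&7=2
edx=100+4=104
edi=3+1=4
cmp edi, 7  (cmp 4,7)
jl body: taken
esi=7+2=9
esi=9&127=9
After step 14: edx = 104.

104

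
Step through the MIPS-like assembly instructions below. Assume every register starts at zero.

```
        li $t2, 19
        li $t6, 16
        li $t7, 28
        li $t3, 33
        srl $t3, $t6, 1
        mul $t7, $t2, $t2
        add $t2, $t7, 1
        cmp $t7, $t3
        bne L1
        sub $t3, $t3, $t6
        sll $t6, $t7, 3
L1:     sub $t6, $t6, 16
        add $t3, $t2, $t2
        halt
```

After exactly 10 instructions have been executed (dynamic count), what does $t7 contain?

361

after li $t2, 19: $t2=19
after li $t6, 16: $t6=16
after li $t7, 28: $t7=28
after li $t3, 33: $t3=33
after srl $t3, $t6, 1: $t3=16>>1=8
after mul $t7, $t2, $t2: $t7=19*19=361
after add $t2, $t7, 1: $t2=361+1=362
cmp $t7, $t3  (cmp 361,8)
bne L1: taken
after sub $t6, $t6, 16: $t6=16-16=0
After step 10: $t7 = 361.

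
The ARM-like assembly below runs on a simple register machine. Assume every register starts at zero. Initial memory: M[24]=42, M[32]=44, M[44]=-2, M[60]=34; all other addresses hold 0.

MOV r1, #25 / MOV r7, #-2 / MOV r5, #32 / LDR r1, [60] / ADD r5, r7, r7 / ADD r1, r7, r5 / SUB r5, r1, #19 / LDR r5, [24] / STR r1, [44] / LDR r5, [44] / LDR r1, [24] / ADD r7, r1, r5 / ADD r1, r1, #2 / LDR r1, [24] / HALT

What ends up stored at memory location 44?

-6

after MOV r1, #25: r1=25
after MOV r7, #-2: r7=-2
after MOV r5, #32: r5=32
after LDR r1, [60]: r1=M[60]=34
after ADD r5, r7, r7: r5=(-2)+(-2)=-4
after ADD r1, r7, r5: r1=(-2)+(-4)=-6
after SUB r5, r1, #19: r5=(-6)-19=-25
after LDR r5, [24]: r5=M[24]=42
STR r1, [44] → M[44]=-6
after LDR r5, [44]: r5=M[44]=-6
after LDR r1, [24]: r1=M[24]=42
after ADD r7, r1, r5: r7=42+(-6)=36
after ADD r1, r1, #2: r1=42+2=44
after LDR r1, [24]: r1=M[24]=42
halt.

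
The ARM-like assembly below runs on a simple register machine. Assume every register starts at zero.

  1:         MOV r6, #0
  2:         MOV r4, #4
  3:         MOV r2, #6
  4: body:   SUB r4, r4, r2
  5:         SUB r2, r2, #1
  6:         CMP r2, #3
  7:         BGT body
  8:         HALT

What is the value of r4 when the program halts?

MOV r6, #0 → r6=0
MOV r4, #4 → r4=4
MOV r2, #6 → r2=6
SUB r4, r4, r2 → r4=4-6=-2
SUB r2, r2, #1 → r2=6-1=5
CMP r2, #3  (cmp 5,3)
BGT body: taken
SUB r4, r4, r2 → r4=(-2)-5=-7
SUB r2, r2, #1 → r2=5-1=4
CMP r2, #3  (cmp 4,3)
BGT body: taken
SUB r4, r4, r2 → r4=(-7)-4=-11
SUB r2, r2, #1 → r2=4-1=3
CMP r2, #3  (cmp 3,3)
BGT body: not taken
halt.

-11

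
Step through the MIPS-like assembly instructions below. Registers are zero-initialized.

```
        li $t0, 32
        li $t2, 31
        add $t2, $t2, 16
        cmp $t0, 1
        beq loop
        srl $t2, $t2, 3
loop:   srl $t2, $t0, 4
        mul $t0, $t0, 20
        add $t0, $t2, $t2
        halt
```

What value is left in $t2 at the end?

2

$t0=32
$t2=31
$t2=31+16=47
cmp $t0, 1  (cmp 32,1)
beq loop: not taken
$t2=47>>3=5
$t2=32>>4=2
$t0=32*20=640
$t0=2+2=4
halt.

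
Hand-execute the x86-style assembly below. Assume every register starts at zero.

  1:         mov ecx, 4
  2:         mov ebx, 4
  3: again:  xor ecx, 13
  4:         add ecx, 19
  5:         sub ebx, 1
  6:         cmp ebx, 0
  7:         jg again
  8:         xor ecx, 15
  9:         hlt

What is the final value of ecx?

after mov ecx, 4: ecx=4
after mov ebx, 4: ebx=4
after xor ecx, 13: ecx=4^13=9
after add ecx, 19: ecx=9+19=28
after sub ebx, 1: ebx=4-1=3
cmp ebx, 0  (cmp 3,0)
jg again: taken
after xor ecx, 13: ecx=28^13=17
after add ecx, 19: ecx=17+19=36
after sub ebx, 1: ebx=3-1=2
cmp ebx, 0  (cmp 2,0)
jg again: taken
after xor ecx, 13: ecx=36^13=41
after add ecx, 19: ecx=41+19=60
after sub ebx, 1: ebx=2-1=1
cmp ebx, 0  (cmp 1,0)
jg again: taken
after xor ecx, 13: ecx=60^13=49
after add ecx, 19: ecx=49+19=68
after sub ebx, 1: ebx=1-1=0
cmp ebx, 0  (cmp 0,0)
jg again: not taken
after xor ecx, 15: ecx=68^15=75
halt.

75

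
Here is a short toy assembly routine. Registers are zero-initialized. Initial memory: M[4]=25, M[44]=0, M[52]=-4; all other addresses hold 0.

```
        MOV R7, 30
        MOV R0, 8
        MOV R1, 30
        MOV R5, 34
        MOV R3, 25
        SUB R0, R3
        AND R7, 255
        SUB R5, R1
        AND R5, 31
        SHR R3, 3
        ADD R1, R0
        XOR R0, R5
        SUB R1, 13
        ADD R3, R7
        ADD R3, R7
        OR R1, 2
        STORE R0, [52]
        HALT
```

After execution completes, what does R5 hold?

MOV R7, 30 → R7=30
MOV R0, 8 → R0=8
MOV R1, 30 → R1=30
MOV R5, 34 → R5=34
MOV R3, 25 → R3=25
SUB R0, R3 → R0=8-25=-17
AND R7, 255 → R7=30&255=30
SUB R5, R1 → R5=34-30=4
AND R5, 31 → R5=4&31=4
SHR R3, 3 → R3=25>>3=3
ADD R1, R0 → R1=30+(-17)=13
XOR R0, R5 → R0=(-17)^4=-21
SUB R1, 13 → R1=13-13=0
ADD R3, R7 → R3=3+30=33
ADD R3, R7 → R3=33+30=63
OR R1, 2 → R1=0|2=2
STORE R0, [52] → M[52]=-21
halt.

4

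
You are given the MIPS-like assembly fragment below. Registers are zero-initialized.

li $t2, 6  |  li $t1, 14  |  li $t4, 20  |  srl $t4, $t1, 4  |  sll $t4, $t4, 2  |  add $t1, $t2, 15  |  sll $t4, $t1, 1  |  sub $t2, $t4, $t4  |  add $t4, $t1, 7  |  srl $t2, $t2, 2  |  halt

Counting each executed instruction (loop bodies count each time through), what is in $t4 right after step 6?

0

after li $t2, 6: $t2=6
after li $t1, 14: $t1=14
after li $t4, 20: $t4=20
after srl $t4, $t1, 4: $t4=14>>4=0
after sll $t4, $t4, 2: $t4=0<<2=0
after add $t1, $t2, 15: $t1=6+15=21
After step 6: $t4 = 0.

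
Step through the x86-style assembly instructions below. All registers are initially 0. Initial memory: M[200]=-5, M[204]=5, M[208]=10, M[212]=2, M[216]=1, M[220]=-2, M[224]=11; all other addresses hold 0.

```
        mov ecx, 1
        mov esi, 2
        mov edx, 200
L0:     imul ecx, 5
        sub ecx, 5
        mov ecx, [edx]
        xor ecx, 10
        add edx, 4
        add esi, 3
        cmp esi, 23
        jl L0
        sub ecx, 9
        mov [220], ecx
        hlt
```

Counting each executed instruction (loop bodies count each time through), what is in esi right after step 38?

ecx=1
esi=2
edx=200
ecx=1*5=5
ecx=5-5=0
ecx=M[200]=-5
ecx=(-5)^10=-15
edx=200+4=204
esi=2+3=5
cmp esi, 23  (cmp 5,23)
jl L0: taken
ecx=(-15)*5=-75
ecx=(-75)-5=-80
ecx=M[204]=5
ecx=5^10=15
edx=204+4=208
esi=5+3=8
cmp esi, 23  (cmp 8,23)
jl L0: taken
ecx=15*5=75
ecx=75-5=70
ecx=M[208]=10
ecx=10^10=0
edx=208+4=212
esi=8+3=11
cmp esi, 23  (cmp 11,23)
jl L0: taken
ecx=0*5=0
ecx=0-5=-5
ecx=M[212]=2
ecx=2^10=8
edx=212+4=216
esi=11+3=14
cmp esi, 23  (cmp 14,23)
jl L0: taken
ecx=8*5=40
ecx=40-5=35
ecx=M[216]=1
After step 38: esi = 14.

14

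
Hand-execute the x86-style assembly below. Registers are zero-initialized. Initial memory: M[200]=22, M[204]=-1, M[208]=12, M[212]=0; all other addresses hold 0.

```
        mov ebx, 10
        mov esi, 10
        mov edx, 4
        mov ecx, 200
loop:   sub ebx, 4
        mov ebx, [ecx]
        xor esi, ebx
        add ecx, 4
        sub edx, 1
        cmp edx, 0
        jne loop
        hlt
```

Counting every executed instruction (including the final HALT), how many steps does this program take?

mov ebx, 10 → ebx=10
mov esi, 10 → esi=10
mov edx, 4 → edx=4
mov ecx, 200 → ecx=200
sub ebx, 4 → ebx=10-4=6
mov ebx, [ecx] → ebx=M[200]=22
xor esi, ebx → esi=10^22=28
add ecx, 4 → ecx=200+4=204
sub edx, 1 → edx=4-1=3
cmp edx, 0  (cmp 3,0)
jne loop: taken
sub ebx, 4 → ebx=22-4=18
mov ebx, [ecx] → ebx=M[204]=-1
xor esi, ebx → esi=28^(-1)=-29
add ecx, 4 → ecx=204+4=208
sub edx, 1 → edx=3-1=2
cmp edx, 0  (cmp 2,0)
jne loop: taken
sub ebx, 4 → ebx=(-1)-4=-5
mov ebx, [ecx] → ebx=M[208]=12
xor esi, ebx → esi=(-29)^12=-17
add ecx, 4 → ecx=208+4=212
sub edx, 1 → edx=2-1=1
cmp edx, 0  (cmp 1,0)
jne loop: taken
sub ebx, 4 → ebx=12-4=8
mov ebx, [ecx] → ebx=M[212]=0
xor esi, ebx → esi=(-17)^0=-17
add ecx, 4 → ecx=212+4=216
sub edx, 1 → edx=1-1=0
cmp edx, 0  (cmp 0,0)
jne loop: not taken
halt.
Total executed instructions: 33.

33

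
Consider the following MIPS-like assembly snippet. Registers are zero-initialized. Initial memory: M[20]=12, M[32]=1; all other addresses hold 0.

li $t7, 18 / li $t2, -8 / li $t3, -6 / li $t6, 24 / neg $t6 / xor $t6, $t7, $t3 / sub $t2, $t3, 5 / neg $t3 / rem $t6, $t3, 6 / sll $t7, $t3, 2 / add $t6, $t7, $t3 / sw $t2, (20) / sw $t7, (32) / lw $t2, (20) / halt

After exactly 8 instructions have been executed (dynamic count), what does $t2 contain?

after li $t7, 18: $t7=18
after li $t2, -8: $t2=-8
after li $t3, -6: $t3=-6
after li $t6, 24: $t6=24
after neg $t6: $t6=-(24)=-24
after xor $t6, $t7, $t3: $t6=18^(-6)=-24
after sub $t2, $t3, 5: $t2=(-6)-5=-11
after neg $t3: $t3=-(-6)=6
After step 8: $t2 = -11.

-11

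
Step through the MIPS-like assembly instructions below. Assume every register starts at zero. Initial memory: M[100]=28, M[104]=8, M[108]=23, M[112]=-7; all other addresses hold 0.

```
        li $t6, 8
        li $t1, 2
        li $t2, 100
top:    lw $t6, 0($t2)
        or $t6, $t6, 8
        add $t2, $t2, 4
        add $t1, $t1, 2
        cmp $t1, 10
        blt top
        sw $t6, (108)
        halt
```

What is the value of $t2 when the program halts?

li $t6, 8 → $t6=8
li $t1, 2 → $t1=2
li $t2, 100 → $t2=100
lw $t6, 0($t2) → $t6=M[100]=28
or $t6, $t6, 8 → $t6=28|8=28
add $t2, $t2, 4 → $t2=100+4=104
add $t1, $t1, 2 → $t1=2+2=4
cmp $t1, 10  (cmp 4,10)
blt top: taken
lw $t6, 0($t2) → $t6=M[104]=8
or $t6, $t6, 8 → $t6=8|8=8
add $t2, $t2, 4 → $t2=104+4=108
add $t1, $t1, 2 → $t1=4+2=6
cmp $t1, 10  (cmp 6,10)
blt top: taken
lw $t6, 0($t2) → $t6=M[108]=23
or $t6, $t6, 8 → $t6=23|8=31
add $t2, $t2, 4 → $t2=108+4=112
add $t1, $t1, 2 → $t1=6+2=8
cmp $t1, 10  (cmp 8,10)
blt top: taken
lw $t6, 0($t2) → $t6=M[112]=-7
or $t6, $t6, 8 → $t6=(-7)|8=-7
add $t2, $t2, 4 → $t2=112+4=116
add $t1, $t1, 2 → $t1=8+2=10
cmp $t1, 10  (cmp 10,10)
blt top: not taken
sw $t6, (108) → M[108]=-7
halt.

116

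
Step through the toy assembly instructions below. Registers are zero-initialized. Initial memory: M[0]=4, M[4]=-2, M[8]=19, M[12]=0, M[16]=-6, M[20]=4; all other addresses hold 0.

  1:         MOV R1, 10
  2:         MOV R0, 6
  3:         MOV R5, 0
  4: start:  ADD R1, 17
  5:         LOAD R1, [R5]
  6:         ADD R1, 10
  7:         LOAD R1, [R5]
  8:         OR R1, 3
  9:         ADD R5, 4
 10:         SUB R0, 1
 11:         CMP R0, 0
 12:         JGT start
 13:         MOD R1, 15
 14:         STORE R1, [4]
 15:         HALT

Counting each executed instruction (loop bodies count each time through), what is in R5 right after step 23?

8

R1=10
R0=6
R5=0
R1=10+17=27
R1=M[0]=4
R1=4+10=14
R1=M[0]=4
R1=4|3=7
R5=0+4=4
R0=6-1=5
CMP R0, 0  (cmp 5,0)
JGT start: taken
R1=7+17=24
R1=M[4]=-2
R1=(-2)+10=8
R1=M[4]=-2
R1=(-2)|3=-1
R5=4+4=8
R0=5-1=4
CMP R0, 0  (cmp 4,0)
JGT start: taken
R1=(-1)+17=16
R1=M[8]=19
After step 23: R5 = 8.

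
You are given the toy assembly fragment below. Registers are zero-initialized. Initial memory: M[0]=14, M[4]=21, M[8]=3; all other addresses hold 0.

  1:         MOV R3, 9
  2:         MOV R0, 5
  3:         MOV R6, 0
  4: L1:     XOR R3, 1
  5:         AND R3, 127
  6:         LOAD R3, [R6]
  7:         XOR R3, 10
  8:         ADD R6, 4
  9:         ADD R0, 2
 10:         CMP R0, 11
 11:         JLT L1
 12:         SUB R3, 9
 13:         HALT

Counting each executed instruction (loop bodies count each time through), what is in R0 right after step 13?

after MOV R3, 9: R3=9
after MOV R0, 5: R0=5
after MOV R6, 0: R6=0
after XOR R3, 1: R3=9^1=8
after AND R3, 127: R3=8&127=8
after LOAD R3, [R6]: R3=M[0]=14
after XOR R3, 10: R3=14^10=4
after ADD R6, 4: R6=0+4=4
after ADD R0, 2: R0=5+2=7
CMP R0, 11  (cmp 7,11)
JLT L1: taken
after XOR R3, 1: R3=4^1=5
after AND R3, 127: R3=5&127=5
After step 13: R0 = 7.

7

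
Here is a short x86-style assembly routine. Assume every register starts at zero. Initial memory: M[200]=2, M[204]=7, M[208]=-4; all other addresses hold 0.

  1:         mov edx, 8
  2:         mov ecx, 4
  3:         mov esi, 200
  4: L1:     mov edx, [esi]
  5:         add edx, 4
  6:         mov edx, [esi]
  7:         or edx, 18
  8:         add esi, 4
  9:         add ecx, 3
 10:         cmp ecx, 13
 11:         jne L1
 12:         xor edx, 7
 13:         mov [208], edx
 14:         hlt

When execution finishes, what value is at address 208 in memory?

edx=8
ecx=4
esi=200
edx=M[200]=2
edx=2+4=6
edx=M[200]=2
edx=2|18=18
esi=200+4=204
ecx=4+3=7
cmp ecx, 13  (cmp 7,13)
jne L1: taken
edx=M[204]=7
edx=7+4=11
edx=M[204]=7
edx=7|18=23
esi=204+4=208
ecx=7+3=10
cmp ecx, 13  (cmp 10,13)
jne L1: taken
edx=M[208]=-4
edx=(-4)+4=0
edx=M[208]=-4
edx=(-4)|18=-2
esi=208+4=212
ecx=10+3=13
cmp ecx, 13  (cmp 13,13)
jne L1: not taken
edx=(-2)^7=-7
mov [208], edx → M[208]=-7
halt.

-7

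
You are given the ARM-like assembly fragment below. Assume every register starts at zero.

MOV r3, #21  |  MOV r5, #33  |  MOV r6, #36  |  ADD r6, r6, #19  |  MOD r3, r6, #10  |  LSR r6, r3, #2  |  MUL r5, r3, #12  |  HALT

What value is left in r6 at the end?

1

MOV r3, #21 → r3=21
MOV r5, #33 → r5=33
MOV r6, #36 → r6=36
ADD r6, r6, #19 → r6=36+19=55
MOD r3, r6, #10 → r3=55%10=5
LSR r6, r3, #2 → r6=5>>2=1
MUL r5, r3, #12 → r5=5*12=60
halt.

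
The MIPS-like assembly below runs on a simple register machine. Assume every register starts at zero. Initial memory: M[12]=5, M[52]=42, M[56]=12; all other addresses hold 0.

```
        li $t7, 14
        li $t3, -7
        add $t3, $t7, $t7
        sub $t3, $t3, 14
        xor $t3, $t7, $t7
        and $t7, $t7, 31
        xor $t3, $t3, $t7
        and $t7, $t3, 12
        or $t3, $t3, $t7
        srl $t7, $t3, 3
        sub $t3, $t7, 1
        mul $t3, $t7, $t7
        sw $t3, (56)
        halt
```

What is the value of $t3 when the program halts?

1

after li $t7, 14: $t7=14
after li $t3, -7: $t3=-7
after add $t3, $t7, $t7: $t3=14+14=28
after sub $t3, $t3, 14: $t3=28-14=14
after xor $t3, $t7, $t7: $t3=14^14=0
after and $t7, $t7, 31: $t7=14&31=14
after xor $t3, $t3, $t7: $t3=0^14=14
after and $t7, $t3, 12: $t7=14&12=12
after or $t3, $t3, $t7: $t3=14|12=14
after srl $t7, $t3, 3: $t7=14>>3=1
after sub $t3, $t7, 1: $t3=1-1=0
after mul $t3, $t7, $t7: $t3=1*1=1
sw $t3, (56) → M[56]=1
halt.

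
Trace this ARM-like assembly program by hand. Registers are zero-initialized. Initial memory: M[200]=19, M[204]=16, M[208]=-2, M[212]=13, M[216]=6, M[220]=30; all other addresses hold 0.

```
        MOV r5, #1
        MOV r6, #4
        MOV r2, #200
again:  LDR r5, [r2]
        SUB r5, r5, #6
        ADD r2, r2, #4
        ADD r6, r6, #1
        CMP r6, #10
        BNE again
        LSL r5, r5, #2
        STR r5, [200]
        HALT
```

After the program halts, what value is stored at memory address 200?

r5=1
r6=4
r2=200
r5=M[200]=19
r5=19-6=13
r2=200+4=204
r6=4+1=5
CMP r6, #10  (cmp 5,10)
BNE again: taken
r5=M[204]=16
r5=16-6=10
r2=204+4=208
r6=5+1=6
CMP r6, #10  (cmp 6,10)
BNE again: taken
r5=M[208]=-2
r5=(-2)-6=-8
r2=208+4=212
r6=6+1=7
CMP r6, #10  (cmp 7,10)
BNE again: taken
r5=M[212]=13
r5=13-6=7
r2=212+4=216
r6=7+1=8
CMP r6, #10  (cmp 8,10)
BNE again: taken
r5=M[216]=6
r5=6-6=0
r2=216+4=220
r6=8+1=9
CMP r6, #10  (cmp 9,10)
BNE again: taken
r5=M[220]=30
r5=30-6=24
r2=220+4=224
r6=9+1=10
CMP r6, #10  (cmp 10,10)
BNE again: not taken
r5=24<<2=96
STR r5, [200] → M[200]=96
halt.

96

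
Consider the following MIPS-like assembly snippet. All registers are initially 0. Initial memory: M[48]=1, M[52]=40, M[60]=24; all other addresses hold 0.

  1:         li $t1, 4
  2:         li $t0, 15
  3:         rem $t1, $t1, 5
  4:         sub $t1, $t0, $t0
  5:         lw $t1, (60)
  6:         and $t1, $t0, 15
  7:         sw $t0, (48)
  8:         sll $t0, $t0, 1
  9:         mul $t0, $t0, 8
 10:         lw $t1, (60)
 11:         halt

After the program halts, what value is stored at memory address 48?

15

after li $t1, 4: $t1=4
after li $t0, 15: $t0=15
after rem $t1, $t1, 5: $t1=4%5=4
after sub $t1, $t0, $t0: $t1=15-15=0
after lw $t1, (60): $t1=M[60]=24
after and $t1, $t0, 15: $t1=15&15=15
sw $t0, (48) → M[48]=15
after sll $t0, $t0, 1: $t0=15<<1=30
after mul $t0, $t0, 8: $t0=30*8=240
after lw $t1, (60): $t1=M[60]=24
halt.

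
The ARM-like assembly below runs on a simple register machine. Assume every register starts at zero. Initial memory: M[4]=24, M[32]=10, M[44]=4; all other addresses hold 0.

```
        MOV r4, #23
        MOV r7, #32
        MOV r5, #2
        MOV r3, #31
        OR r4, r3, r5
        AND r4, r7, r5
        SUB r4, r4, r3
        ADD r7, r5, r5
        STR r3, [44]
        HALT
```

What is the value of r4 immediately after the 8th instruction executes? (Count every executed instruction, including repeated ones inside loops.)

r4=23
r7=32
r5=2
r3=31
r4=31|2=31
r4=32&2=0
r4=0-31=-31
r7=2+2=4
After step 8: r4 = -31.

-31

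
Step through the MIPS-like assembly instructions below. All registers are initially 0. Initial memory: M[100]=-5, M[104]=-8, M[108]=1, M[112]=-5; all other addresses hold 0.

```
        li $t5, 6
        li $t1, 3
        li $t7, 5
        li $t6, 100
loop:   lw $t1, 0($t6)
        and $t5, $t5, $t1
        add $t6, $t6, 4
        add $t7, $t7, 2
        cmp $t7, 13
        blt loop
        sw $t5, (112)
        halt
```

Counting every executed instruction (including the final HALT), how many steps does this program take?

$t5=6
$t1=3
$t7=5
$t6=100
$t1=M[100]=-5
$t5=6&(-5)=2
$t6=100+4=104
$t7=5+2=7
cmp $t7, 13  (cmp 7,13)
blt loop: taken
$t1=M[104]=-8
$t5=2&(-8)=0
$t6=104+4=108
$t7=7+2=9
cmp $t7, 13  (cmp 9,13)
blt loop: taken
$t1=M[108]=1
$t5=0&1=0
$t6=108+4=112
$t7=9+2=11
cmp $t7, 13  (cmp 11,13)
blt loop: taken
$t1=M[112]=-5
$t5=0&(-5)=0
$t6=112+4=116
$t7=11+2=13
cmp $t7, 13  (cmp 13,13)
blt loop: not taken
sw $t5, (112) → M[112]=0
halt.
Total executed instructions: 30.

30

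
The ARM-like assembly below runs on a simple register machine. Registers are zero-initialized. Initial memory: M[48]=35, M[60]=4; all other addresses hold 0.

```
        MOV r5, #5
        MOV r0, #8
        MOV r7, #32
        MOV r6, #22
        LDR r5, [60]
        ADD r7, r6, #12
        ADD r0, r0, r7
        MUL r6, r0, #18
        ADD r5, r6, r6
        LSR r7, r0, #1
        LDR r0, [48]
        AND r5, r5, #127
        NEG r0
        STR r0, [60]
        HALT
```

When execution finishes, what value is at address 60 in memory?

-35

r5=5
r0=8
r7=32
r6=22
r5=M[60]=4
r7=22+12=34
r0=8+34=42
r6=42*18=756
r5=756+756=1512
r7=42>>1=21
r0=M[48]=35
r5=1512&127=104
r0=-(35)=-35
STR r0, [60] → M[60]=-35
halt.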